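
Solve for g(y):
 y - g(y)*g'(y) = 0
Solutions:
 g(y) = -sqrt(C1 + y^2)
 g(y) = sqrt(C1 + y^2)


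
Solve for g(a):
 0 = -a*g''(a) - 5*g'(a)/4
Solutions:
 g(a) = C1 + C2/a^(1/4)


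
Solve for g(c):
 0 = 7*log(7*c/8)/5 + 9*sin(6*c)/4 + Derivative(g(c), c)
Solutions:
 g(c) = C1 - 7*c*log(c)/5 - 7*c*log(7)/5 + 7*c/5 + 21*c*log(2)/5 + 3*cos(6*c)/8


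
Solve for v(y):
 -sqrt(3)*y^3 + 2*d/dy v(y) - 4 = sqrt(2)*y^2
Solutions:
 v(y) = C1 + sqrt(3)*y^4/8 + sqrt(2)*y^3/6 + 2*y


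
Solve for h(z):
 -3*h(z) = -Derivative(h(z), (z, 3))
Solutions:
 h(z) = C3*exp(3^(1/3)*z) + (C1*sin(3^(5/6)*z/2) + C2*cos(3^(5/6)*z/2))*exp(-3^(1/3)*z/2)


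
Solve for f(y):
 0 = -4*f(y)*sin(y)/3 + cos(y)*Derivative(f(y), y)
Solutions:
 f(y) = C1/cos(y)^(4/3)


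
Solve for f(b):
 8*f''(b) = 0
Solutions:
 f(b) = C1 + C2*b


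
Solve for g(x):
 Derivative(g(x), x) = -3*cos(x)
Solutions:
 g(x) = C1 - 3*sin(x)


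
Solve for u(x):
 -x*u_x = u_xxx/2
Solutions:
 u(x) = C1 + Integral(C2*airyai(-2^(1/3)*x) + C3*airybi(-2^(1/3)*x), x)


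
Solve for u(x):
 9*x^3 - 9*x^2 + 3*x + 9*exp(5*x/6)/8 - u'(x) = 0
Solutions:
 u(x) = C1 + 9*x^4/4 - 3*x^3 + 3*x^2/2 + 27*exp(5*x/6)/20


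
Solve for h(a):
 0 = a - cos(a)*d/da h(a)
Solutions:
 h(a) = C1 + Integral(a/cos(a), a)


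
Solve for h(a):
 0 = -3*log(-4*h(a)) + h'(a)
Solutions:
 -Integral(1/(log(-_y) + 2*log(2)), (_y, h(a)))/3 = C1 - a


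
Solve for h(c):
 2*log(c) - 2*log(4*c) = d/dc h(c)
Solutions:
 h(c) = C1 - 4*c*log(2)


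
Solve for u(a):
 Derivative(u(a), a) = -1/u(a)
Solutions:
 u(a) = -sqrt(C1 - 2*a)
 u(a) = sqrt(C1 - 2*a)


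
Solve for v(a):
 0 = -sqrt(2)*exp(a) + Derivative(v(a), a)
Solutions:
 v(a) = C1 + sqrt(2)*exp(a)


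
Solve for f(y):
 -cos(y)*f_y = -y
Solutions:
 f(y) = C1 + Integral(y/cos(y), y)


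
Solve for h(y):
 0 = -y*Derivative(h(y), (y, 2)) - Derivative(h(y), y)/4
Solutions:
 h(y) = C1 + C2*y^(3/4)


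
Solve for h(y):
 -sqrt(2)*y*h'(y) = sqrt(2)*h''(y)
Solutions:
 h(y) = C1 + C2*erf(sqrt(2)*y/2)


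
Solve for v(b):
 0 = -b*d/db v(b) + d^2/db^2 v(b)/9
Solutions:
 v(b) = C1 + C2*erfi(3*sqrt(2)*b/2)


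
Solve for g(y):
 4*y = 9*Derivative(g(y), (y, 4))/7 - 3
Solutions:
 g(y) = C1 + C2*y + C3*y^2 + C4*y^3 + 7*y^5/270 + 7*y^4/72


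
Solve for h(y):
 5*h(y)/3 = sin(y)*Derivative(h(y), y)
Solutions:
 h(y) = C1*(cos(y) - 1)^(5/6)/(cos(y) + 1)^(5/6)


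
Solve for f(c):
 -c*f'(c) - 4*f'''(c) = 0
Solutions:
 f(c) = C1 + Integral(C2*airyai(-2^(1/3)*c/2) + C3*airybi(-2^(1/3)*c/2), c)


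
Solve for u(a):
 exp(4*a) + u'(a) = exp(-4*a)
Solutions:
 u(a) = C1 - cosh(4*a)/2


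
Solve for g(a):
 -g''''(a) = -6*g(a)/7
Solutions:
 g(a) = C1*exp(-6^(1/4)*7^(3/4)*a/7) + C2*exp(6^(1/4)*7^(3/4)*a/7) + C3*sin(6^(1/4)*7^(3/4)*a/7) + C4*cos(6^(1/4)*7^(3/4)*a/7)


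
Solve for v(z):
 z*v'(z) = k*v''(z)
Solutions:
 v(z) = C1 + C2*erf(sqrt(2)*z*sqrt(-1/k)/2)/sqrt(-1/k)


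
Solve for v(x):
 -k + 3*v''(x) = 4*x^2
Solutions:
 v(x) = C1 + C2*x + k*x^2/6 + x^4/9


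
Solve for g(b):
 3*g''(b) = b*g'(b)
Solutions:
 g(b) = C1 + C2*erfi(sqrt(6)*b/6)


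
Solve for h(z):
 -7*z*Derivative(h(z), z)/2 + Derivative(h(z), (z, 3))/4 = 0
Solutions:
 h(z) = C1 + Integral(C2*airyai(14^(1/3)*z) + C3*airybi(14^(1/3)*z), z)


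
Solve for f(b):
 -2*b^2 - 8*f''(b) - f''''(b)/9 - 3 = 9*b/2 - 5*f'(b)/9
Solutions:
 f(b) = C1 + C2*exp(2^(1/3)*b*(-2^(1/3)*(5 + 7*sqrt(1129))^(1/3)/4 + 12/(5 + 7*sqrt(1129))^(1/3)))*sin(2^(1/3)*sqrt(3)*b*(12/(5 + 7*sqrt(1129))^(1/3) + 2^(1/3)*(5 + 7*sqrt(1129))^(1/3)/4)) + C3*exp(2^(1/3)*b*(-2^(1/3)*(5 + 7*sqrt(1129))^(1/3)/4 + 12/(5 + 7*sqrt(1129))^(1/3)))*cos(2^(1/3)*sqrt(3)*b*(12/(5 + 7*sqrt(1129))^(1/3) + 2^(1/3)*(5 + 7*sqrt(1129))^(1/3)/4)) + C4*exp(2^(1/3)*b*(-24/(5 + 7*sqrt(1129))^(1/3) + 2^(1/3)*(5 + 7*sqrt(1129))^(1/3)/2)) + 6*b^3/5 + 5589*b^2/100 + 201879*b/125


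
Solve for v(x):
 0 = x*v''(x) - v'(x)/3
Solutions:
 v(x) = C1 + C2*x^(4/3)


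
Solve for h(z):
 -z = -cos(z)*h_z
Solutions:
 h(z) = C1 + Integral(z/cos(z), z)


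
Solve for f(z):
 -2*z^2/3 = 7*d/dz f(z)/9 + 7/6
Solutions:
 f(z) = C1 - 2*z^3/7 - 3*z/2


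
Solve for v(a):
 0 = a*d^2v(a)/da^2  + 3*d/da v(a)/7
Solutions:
 v(a) = C1 + C2*a^(4/7)


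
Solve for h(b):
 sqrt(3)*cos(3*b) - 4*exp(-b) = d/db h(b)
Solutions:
 h(b) = C1 + sqrt(3)*sin(3*b)/3 + 4*exp(-b)


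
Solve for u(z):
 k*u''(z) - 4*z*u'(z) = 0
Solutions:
 u(z) = C1 + C2*erf(sqrt(2)*z*sqrt(-1/k))/sqrt(-1/k)


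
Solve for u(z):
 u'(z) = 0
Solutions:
 u(z) = C1


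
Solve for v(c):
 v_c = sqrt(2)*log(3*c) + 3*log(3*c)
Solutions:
 v(c) = C1 + sqrt(2)*c*log(c) + 3*c*log(c) - 3*c - sqrt(2)*c + c*log(3^(sqrt(2) + 3))


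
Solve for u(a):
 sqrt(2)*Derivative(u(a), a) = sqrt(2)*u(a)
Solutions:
 u(a) = C1*exp(a)


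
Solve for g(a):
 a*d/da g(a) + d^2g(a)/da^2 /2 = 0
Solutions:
 g(a) = C1 + C2*erf(a)


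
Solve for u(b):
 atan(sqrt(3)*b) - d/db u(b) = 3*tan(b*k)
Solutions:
 u(b) = C1 + b*atan(sqrt(3)*b) - 3*Piecewise((-log(cos(b*k))/k, Ne(k, 0)), (0, True)) - sqrt(3)*log(3*b^2 + 1)/6


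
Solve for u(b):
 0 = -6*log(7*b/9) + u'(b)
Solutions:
 u(b) = C1 + 6*b*log(b) - 6*b + b*log(117649/531441)


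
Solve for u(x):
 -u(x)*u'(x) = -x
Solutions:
 u(x) = -sqrt(C1 + x^2)
 u(x) = sqrt(C1 + x^2)


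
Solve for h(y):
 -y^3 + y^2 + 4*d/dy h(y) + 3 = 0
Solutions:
 h(y) = C1 + y^4/16 - y^3/12 - 3*y/4


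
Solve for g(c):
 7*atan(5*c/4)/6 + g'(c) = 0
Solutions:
 g(c) = C1 - 7*c*atan(5*c/4)/6 + 7*log(25*c^2 + 16)/15


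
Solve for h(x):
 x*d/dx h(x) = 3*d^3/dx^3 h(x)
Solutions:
 h(x) = C1 + Integral(C2*airyai(3^(2/3)*x/3) + C3*airybi(3^(2/3)*x/3), x)


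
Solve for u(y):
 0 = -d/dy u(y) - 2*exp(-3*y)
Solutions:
 u(y) = C1 + 2*exp(-3*y)/3


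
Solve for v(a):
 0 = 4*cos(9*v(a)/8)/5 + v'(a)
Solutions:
 4*a/5 - 4*log(sin(9*v(a)/8) - 1)/9 + 4*log(sin(9*v(a)/8) + 1)/9 = C1


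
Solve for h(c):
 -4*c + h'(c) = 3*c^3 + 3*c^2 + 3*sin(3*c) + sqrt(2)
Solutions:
 h(c) = C1 + 3*c^4/4 + c^3 + 2*c^2 + sqrt(2)*c - cos(3*c)


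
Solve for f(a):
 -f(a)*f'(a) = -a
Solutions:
 f(a) = -sqrt(C1 + a^2)
 f(a) = sqrt(C1 + a^2)


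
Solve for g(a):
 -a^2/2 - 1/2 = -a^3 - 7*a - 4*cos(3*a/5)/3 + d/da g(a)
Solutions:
 g(a) = C1 + a^4/4 - a^3/6 + 7*a^2/2 - a/2 + 20*sin(3*a/5)/9


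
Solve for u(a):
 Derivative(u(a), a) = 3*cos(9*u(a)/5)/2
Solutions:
 -3*a/2 - 5*log(sin(9*u(a)/5) - 1)/18 + 5*log(sin(9*u(a)/5) + 1)/18 = C1


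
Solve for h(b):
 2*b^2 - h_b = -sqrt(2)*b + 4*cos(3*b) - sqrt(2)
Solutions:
 h(b) = C1 + 2*b^3/3 + sqrt(2)*b^2/2 + sqrt(2)*b - 4*sin(3*b)/3


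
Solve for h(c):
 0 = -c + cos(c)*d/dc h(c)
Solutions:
 h(c) = C1 + Integral(c/cos(c), c)


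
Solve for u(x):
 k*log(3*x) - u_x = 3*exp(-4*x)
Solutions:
 u(x) = C1 + k*x*log(x) + k*x*(-1 + log(3)) + 3*exp(-4*x)/4


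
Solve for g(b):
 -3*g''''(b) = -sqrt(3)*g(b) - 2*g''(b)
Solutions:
 g(b) = C1*exp(-sqrt(3)*b*sqrt(1 + sqrt(1 + 3*sqrt(3)))/3) + C2*exp(sqrt(3)*b*sqrt(1 + sqrt(1 + 3*sqrt(3)))/3) + C3*sin(sqrt(3)*b*sqrt(-1 + sqrt(1 + 3*sqrt(3)))/3) + C4*cosh(sqrt(3)*b*sqrt(1 - sqrt(1 + 3*sqrt(3)))/3)


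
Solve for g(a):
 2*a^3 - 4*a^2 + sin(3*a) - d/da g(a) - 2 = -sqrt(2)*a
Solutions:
 g(a) = C1 + a^4/2 - 4*a^3/3 + sqrt(2)*a^2/2 - 2*a - cos(3*a)/3


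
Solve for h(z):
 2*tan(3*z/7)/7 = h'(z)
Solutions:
 h(z) = C1 - 2*log(cos(3*z/7))/3


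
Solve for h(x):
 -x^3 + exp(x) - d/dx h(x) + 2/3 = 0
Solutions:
 h(x) = C1 - x^4/4 + 2*x/3 + exp(x)


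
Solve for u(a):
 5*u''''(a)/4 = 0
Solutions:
 u(a) = C1 + C2*a + C3*a^2 + C4*a^3


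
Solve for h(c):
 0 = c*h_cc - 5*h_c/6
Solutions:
 h(c) = C1 + C2*c^(11/6)


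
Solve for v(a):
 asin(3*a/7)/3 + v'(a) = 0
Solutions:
 v(a) = C1 - a*asin(3*a/7)/3 - sqrt(49 - 9*a^2)/9


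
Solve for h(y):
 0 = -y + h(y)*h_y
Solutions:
 h(y) = -sqrt(C1 + y^2)
 h(y) = sqrt(C1 + y^2)


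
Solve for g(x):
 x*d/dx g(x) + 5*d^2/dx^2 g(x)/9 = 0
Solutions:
 g(x) = C1 + C2*erf(3*sqrt(10)*x/10)


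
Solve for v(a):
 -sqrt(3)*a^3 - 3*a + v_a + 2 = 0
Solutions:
 v(a) = C1 + sqrt(3)*a^4/4 + 3*a^2/2 - 2*a


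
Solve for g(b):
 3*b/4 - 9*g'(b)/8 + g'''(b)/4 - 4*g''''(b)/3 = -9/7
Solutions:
 g(b) = C1 + C2*exp(b*((24*sqrt(5178) + 1727)^(-1/3) + 2 + (24*sqrt(5178) + 1727)^(1/3))/32)*sin(sqrt(3)*b*(-(24*sqrt(5178) + 1727)^(1/3) + (24*sqrt(5178) + 1727)^(-1/3))/32) + C3*exp(b*((24*sqrt(5178) + 1727)^(-1/3) + 2 + (24*sqrt(5178) + 1727)^(1/3))/32)*cos(sqrt(3)*b*(-(24*sqrt(5178) + 1727)^(1/3) + (24*sqrt(5178) + 1727)^(-1/3))/32) + C4*exp(b*(-(24*sqrt(5178) + 1727)^(1/3) - 1/(24*sqrt(5178) + 1727)^(1/3) + 1)/16) + b^2/3 + 8*b/7


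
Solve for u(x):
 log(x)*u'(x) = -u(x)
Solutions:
 u(x) = C1*exp(-li(x))


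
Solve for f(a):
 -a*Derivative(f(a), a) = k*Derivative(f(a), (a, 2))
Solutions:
 f(a) = C1 + C2*sqrt(k)*erf(sqrt(2)*a*sqrt(1/k)/2)


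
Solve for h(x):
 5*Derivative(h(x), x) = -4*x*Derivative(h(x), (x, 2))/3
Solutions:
 h(x) = C1 + C2/x^(11/4)


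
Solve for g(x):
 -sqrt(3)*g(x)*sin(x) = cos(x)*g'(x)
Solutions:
 g(x) = C1*cos(x)^(sqrt(3))


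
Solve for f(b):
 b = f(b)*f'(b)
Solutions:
 f(b) = -sqrt(C1 + b^2)
 f(b) = sqrt(C1 + b^2)


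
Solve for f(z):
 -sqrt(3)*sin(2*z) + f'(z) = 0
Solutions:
 f(z) = C1 - sqrt(3)*cos(2*z)/2


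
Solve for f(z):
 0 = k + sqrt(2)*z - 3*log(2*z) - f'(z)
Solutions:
 f(z) = C1 + k*z + sqrt(2)*z^2/2 - 3*z*log(z) - z*log(8) + 3*z


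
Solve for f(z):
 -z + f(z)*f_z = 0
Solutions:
 f(z) = -sqrt(C1 + z^2)
 f(z) = sqrt(C1 + z^2)


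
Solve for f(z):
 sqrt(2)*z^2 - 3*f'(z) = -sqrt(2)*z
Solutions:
 f(z) = C1 + sqrt(2)*z^3/9 + sqrt(2)*z^2/6


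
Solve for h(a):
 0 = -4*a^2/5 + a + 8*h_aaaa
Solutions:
 h(a) = C1 + C2*a + C3*a^2 + C4*a^3 + a^6/3600 - a^5/960


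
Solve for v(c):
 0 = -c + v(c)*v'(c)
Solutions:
 v(c) = -sqrt(C1 + c^2)
 v(c) = sqrt(C1 + c^2)


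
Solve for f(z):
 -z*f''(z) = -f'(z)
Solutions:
 f(z) = C1 + C2*z^2


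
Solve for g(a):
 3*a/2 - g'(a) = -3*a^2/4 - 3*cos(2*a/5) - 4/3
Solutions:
 g(a) = C1 + a^3/4 + 3*a^2/4 + 4*a/3 + 15*sin(2*a/5)/2


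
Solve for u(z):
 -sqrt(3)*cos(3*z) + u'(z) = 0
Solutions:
 u(z) = C1 + sqrt(3)*sin(3*z)/3


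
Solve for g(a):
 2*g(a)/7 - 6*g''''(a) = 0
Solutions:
 g(a) = C1*exp(-21^(3/4)*a/21) + C2*exp(21^(3/4)*a/21) + C3*sin(21^(3/4)*a/21) + C4*cos(21^(3/4)*a/21)


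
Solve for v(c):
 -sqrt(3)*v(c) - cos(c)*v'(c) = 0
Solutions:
 v(c) = C1*(sin(c) - 1)^(sqrt(3)/2)/(sin(c) + 1)^(sqrt(3)/2)


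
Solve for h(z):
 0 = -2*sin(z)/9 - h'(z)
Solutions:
 h(z) = C1 + 2*cos(z)/9


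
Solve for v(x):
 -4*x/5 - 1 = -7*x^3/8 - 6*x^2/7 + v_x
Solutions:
 v(x) = C1 + 7*x^4/32 + 2*x^3/7 - 2*x^2/5 - x


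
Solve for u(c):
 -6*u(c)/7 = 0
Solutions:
 u(c) = 0


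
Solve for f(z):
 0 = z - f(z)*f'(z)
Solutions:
 f(z) = -sqrt(C1 + z^2)
 f(z) = sqrt(C1 + z^2)


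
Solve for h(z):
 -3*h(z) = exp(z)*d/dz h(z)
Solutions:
 h(z) = C1*exp(3*exp(-z))


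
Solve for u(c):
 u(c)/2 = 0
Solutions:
 u(c) = 0


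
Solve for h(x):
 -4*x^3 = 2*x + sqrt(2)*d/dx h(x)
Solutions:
 h(x) = C1 - sqrt(2)*x^4/2 - sqrt(2)*x^2/2


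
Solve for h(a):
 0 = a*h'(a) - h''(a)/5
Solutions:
 h(a) = C1 + C2*erfi(sqrt(10)*a/2)


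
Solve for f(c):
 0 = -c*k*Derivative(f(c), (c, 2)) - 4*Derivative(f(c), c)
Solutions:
 f(c) = C1 + c^(((re(k) - 4)*re(k) + im(k)^2)/(re(k)^2 + im(k)^2))*(C2*sin(4*log(c)*Abs(im(k))/(re(k)^2 + im(k)^2)) + C3*cos(4*log(c)*im(k)/(re(k)^2 + im(k)^2)))


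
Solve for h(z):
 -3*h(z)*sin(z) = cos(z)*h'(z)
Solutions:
 h(z) = C1*cos(z)^3


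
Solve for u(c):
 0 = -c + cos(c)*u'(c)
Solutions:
 u(c) = C1 + Integral(c/cos(c), c)


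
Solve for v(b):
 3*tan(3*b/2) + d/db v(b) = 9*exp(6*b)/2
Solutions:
 v(b) = C1 + 3*exp(6*b)/4 + 2*log(cos(3*b/2))


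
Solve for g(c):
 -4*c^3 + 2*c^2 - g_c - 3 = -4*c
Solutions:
 g(c) = C1 - c^4 + 2*c^3/3 + 2*c^2 - 3*c


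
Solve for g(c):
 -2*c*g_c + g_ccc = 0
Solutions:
 g(c) = C1 + Integral(C2*airyai(2^(1/3)*c) + C3*airybi(2^(1/3)*c), c)


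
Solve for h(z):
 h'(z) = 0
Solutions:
 h(z) = C1


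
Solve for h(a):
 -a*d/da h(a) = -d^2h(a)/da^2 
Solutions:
 h(a) = C1 + C2*erfi(sqrt(2)*a/2)


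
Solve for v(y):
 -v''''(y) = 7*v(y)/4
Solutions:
 v(y) = (C1*sin(7^(1/4)*y/2) + C2*cos(7^(1/4)*y/2))*exp(-7^(1/4)*y/2) + (C3*sin(7^(1/4)*y/2) + C4*cos(7^(1/4)*y/2))*exp(7^(1/4)*y/2)


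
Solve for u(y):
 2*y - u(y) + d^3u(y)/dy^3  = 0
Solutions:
 u(y) = C3*exp(y) + 2*y + (C1*sin(sqrt(3)*y/2) + C2*cos(sqrt(3)*y/2))*exp(-y/2)


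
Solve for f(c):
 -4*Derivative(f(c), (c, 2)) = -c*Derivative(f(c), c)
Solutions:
 f(c) = C1 + C2*erfi(sqrt(2)*c/4)


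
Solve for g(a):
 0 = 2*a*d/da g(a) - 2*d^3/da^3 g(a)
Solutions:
 g(a) = C1 + Integral(C2*airyai(a) + C3*airybi(a), a)


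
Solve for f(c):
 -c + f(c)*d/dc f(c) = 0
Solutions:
 f(c) = -sqrt(C1 + c^2)
 f(c) = sqrt(C1 + c^2)


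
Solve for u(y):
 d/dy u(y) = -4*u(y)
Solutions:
 u(y) = C1*exp(-4*y)


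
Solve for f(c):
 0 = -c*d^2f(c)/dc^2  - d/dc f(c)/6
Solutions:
 f(c) = C1 + C2*c^(5/6)


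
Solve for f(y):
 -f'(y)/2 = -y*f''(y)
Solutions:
 f(y) = C1 + C2*y^(3/2)


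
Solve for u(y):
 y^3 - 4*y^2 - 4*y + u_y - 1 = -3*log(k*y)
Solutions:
 u(y) = C1 - y^4/4 + 4*y^3/3 + 2*y^2 - 3*y*log(k*y) + 4*y


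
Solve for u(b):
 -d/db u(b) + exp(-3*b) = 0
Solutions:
 u(b) = C1 - exp(-3*b)/3


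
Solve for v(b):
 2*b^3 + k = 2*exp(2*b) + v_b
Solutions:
 v(b) = C1 + b^4/2 + b*k - exp(2*b)


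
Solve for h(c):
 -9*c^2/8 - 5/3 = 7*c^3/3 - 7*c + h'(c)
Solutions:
 h(c) = C1 - 7*c^4/12 - 3*c^3/8 + 7*c^2/2 - 5*c/3


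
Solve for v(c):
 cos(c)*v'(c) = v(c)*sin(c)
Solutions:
 v(c) = C1/cos(c)


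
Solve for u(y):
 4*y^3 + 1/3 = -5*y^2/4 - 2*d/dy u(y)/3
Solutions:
 u(y) = C1 - 3*y^4/2 - 5*y^3/8 - y/2


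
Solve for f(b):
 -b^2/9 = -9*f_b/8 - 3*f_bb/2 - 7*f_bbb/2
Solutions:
 f(b) = C1 + 8*b^3/243 - 32*b^2/243 - 64*b/243 + (C2*sin(3*sqrt(6)*b/14) + C3*cos(3*sqrt(6)*b/14))*exp(-3*b/14)


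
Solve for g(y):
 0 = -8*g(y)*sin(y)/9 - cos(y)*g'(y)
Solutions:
 g(y) = C1*cos(y)^(8/9)


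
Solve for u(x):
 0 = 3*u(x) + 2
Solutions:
 u(x) = -2/3


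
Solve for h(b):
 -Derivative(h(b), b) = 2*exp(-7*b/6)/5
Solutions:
 h(b) = C1 + 12*exp(-7*b/6)/35


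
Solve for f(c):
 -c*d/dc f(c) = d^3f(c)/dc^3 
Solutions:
 f(c) = C1 + Integral(C2*airyai(-c) + C3*airybi(-c), c)


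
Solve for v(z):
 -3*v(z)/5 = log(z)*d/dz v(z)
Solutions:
 v(z) = C1*exp(-3*li(z)/5)


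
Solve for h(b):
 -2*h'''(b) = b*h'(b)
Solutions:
 h(b) = C1 + Integral(C2*airyai(-2^(2/3)*b/2) + C3*airybi(-2^(2/3)*b/2), b)


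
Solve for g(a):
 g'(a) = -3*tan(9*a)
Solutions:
 g(a) = C1 + log(cos(9*a))/3


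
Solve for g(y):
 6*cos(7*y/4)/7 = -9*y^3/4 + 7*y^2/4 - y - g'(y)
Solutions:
 g(y) = C1 - 9*y^4/16 + 7*y^3/12 - y^2/2 - 24*sin(7*y/4)/49


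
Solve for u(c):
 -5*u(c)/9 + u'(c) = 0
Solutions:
 u(c) = C1*exp(5*c/9)


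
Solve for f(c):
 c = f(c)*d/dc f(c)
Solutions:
 f(c) = -sqrt(C1 + c^2)
 f(c) = sqrt(C1 + c^2)


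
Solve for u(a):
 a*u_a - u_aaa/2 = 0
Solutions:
 u(a) = C1 + Integral(C2*airyai(2^(1/3)*a) + C3*airybi(2^(1/3)*a), a)


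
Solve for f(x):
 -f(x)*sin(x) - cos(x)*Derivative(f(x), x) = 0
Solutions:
 f(x) = C1*cos(x)


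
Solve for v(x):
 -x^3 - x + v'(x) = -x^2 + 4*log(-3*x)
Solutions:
 v(x) = C1 + x^4/4 - x^3/3 + x^2/2 + 4*x*log(-x) + 4*x*(-1 + log(3))


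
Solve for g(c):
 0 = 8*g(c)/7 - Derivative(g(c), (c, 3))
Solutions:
 g(c) = C3*exp(2*7^(2/3)*c/7) + (C1*sin(sqrt(3)*7^(2/3)*c/7) + C2*cos(sqrt(3)*7^(2/3)*c/7))*exp(-7^(2/3)*c/7)


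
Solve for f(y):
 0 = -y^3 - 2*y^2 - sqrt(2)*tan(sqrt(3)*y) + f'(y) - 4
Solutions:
 f(y) = C1 + y^4/4 + 2*y^3/3 + 4*y - sqrt(6)*log(cos(sqrt(3)*y))/3


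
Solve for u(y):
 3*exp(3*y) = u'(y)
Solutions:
 u(y) = C1 + exp(3*y)


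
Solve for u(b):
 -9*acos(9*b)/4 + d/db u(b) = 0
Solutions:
 u(b) = C1 + 9*b*acos(9*b)/4 - sqrt(1 - 81*b^2)/4


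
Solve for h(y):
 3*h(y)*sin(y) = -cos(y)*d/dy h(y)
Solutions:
 h(y) = C1*cos(y)^3


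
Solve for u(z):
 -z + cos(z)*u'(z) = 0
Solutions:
 u(z) = C1 + Integral(z/cos(z), z)


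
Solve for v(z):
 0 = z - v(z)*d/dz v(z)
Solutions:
 v(z) = -sqrt(C1 + z^2)
 v(z) = sqrt(C1 + z^2)


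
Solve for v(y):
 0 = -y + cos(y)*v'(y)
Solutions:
 v(y) = C1 + Integral(y/cos(y), y)


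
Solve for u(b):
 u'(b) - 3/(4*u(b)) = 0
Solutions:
 u(b) = -sqrt(C1 + 6*b)/2
 u(b) = sqrt(C1 + 6*b)/2


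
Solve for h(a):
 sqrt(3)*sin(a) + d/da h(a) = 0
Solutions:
 h(a) = C1 + sqrt(3)*cos(a)


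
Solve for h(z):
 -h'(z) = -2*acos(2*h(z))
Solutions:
 Integral(1/acos(2*_y), (_y, h(z))) = C1 + 2*z


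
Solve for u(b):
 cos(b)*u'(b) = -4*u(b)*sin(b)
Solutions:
 u(b) = C1*cos(b)^4


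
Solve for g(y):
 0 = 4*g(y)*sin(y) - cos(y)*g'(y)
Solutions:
 g(y) = C1/cos(y)^4


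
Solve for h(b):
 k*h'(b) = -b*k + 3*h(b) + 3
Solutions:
 h(b) = C1*exp(3*b/k) + b*k/3 + k^2/9 - 1


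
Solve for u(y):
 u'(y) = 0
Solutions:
 u(y) = C1


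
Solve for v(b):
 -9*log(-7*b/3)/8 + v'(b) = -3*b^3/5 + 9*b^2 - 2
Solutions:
 v(b) = C1 - 3*b^4/20 + 3*b^3 + 9*b*log(-b)/8 + b*(-25 - 9*log(3) + 9*log(7))/8


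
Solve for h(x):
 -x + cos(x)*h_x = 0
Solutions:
 h(x) = C1 + Integral(x/cos(x), x)


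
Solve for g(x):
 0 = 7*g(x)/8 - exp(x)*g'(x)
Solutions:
 g(x) = C1*exp(-7*exp(-x)/8)


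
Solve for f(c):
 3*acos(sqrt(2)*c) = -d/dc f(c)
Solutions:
 f(c) = C1 - 3*c*acos(sqrt(2)*c) + 3*sqrt(2)*sqrt(1 - 2*c^2)/2


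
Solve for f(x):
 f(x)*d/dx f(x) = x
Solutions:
 f(x) = -sqrt(C1 + x^2)
 f(x) = sqrt(C1 + x^2)


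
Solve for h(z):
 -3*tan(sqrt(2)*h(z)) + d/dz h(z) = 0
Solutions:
 h(z) = sqrt(2)*(pi - asin(C1*exp(3*sqrt(2)*z)))/2
 h(z) = sqrt(2)*asin(C1*exp(3*sqrt(2)*z))/2


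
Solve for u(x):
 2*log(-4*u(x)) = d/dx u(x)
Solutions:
 -Integral(1/(log(-_y) + 2*log(2)), (_y, u(x)))/2 = C1 - x


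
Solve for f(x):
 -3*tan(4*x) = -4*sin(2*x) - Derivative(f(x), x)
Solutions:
 f(x) = C1 - 3*log(cos(4*x))/4 + 2*cos(2*x)


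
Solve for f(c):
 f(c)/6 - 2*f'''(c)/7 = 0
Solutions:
 f(c) = C3*exp(126^(1/3)*c/6) + (C1*sin(14^(1/3)*3^(1/6)*c/4) + C2*cos(14^(1/3)*3^(1/6)*c/4))*exp(-126^(1/3)*c/12)


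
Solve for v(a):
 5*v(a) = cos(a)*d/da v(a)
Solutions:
 v(a) = C1*sqrt(sin(a) + 1)*(sin(a)^2 + 2*sin(a) + 1)/(sqrt(sin(a) - 1)*(sin(a)^2 - 2*sin(a) + 1))


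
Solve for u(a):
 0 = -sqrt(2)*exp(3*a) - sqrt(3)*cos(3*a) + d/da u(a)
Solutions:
 u(a) = C1 + sqrt(2)*exp(3*a)/3 + sqrt(3)*sin(3*a)/3


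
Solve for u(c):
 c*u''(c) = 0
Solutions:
 u(c) = C1 + C2*c


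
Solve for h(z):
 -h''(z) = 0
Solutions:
 h(z) = C1 + C2*z


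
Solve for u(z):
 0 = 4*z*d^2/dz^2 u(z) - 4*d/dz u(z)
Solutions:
 u(z) = C1 + C2*z^2


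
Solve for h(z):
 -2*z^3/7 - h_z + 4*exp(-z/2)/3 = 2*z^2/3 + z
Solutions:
 h(z) = C1 - z^4/14 - 2*z^3/9 - z^2/2 - 8*exp(-z/2)/3


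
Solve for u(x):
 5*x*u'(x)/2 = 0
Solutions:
 u(x) = C1


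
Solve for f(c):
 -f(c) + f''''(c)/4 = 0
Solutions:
 f(c) = C1*exp(-sqrt(2)*c) + C2*exp(sqrt(2)*c) + C3*sin(sqrt(2)*c) + C4*cos(sqrt(2)*c)


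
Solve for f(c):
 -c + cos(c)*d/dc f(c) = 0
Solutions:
 f(c) = C1 + Integral(c/cos(c), c)


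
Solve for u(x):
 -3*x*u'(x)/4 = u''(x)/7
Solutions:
 u(x) = C1 + C2*erf(sqrt(42)*x/4)


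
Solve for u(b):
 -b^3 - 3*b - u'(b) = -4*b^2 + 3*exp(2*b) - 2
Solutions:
 u(b) = C1 - b^4/4 + 4*b^3/3 - 3*b^2/2 + 2*b - 3*exp(2*b)/2


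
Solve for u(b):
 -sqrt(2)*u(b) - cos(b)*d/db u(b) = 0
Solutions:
 u(b) = C1*(sin(b) - 1)^(sqrt(2)/2)/(sin(b) + 1)^(sqrt(2)/2)


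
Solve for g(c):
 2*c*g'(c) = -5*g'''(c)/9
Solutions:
 g(c) = C1 + Integral(C2*airyai(-18^(1/3)*5^(2/3)*c/5) + C3*airybi(-18^(1/3)*5^(2/3)*c/5), c)


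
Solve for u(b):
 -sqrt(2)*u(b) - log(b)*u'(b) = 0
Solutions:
 u(b) = C1*exp(-sqrt(2)*li(b))


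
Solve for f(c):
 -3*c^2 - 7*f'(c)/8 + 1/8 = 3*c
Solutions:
 f(c) = C1 - 8*c^3/7 - 12*c^2/7 + c/7


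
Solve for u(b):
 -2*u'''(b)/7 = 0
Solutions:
 u(b) = C1 + C2*b + C3*b^2


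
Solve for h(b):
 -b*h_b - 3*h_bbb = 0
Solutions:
 h(b) = C1 + Integral(C2*airyai(-3^(2/3)*b/3) + C3*airybi(-3^(2/3)*b/3), b)


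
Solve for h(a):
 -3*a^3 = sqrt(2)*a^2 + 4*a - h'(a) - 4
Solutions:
 h(a) = C1 + 3*a^4/4 + sqrt(2)*a^3/3 + 2*a^2 - 4*a


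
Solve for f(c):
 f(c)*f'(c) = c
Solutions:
 f(c) = -sqrt(C1 + c^2)
 f(c) = sqrt(C1 + c^2)


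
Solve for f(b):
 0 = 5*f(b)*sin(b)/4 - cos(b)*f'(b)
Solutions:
 f(b) = C1/cos(b)^(5/4)


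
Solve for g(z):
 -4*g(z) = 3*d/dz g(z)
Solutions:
 g(z) = C1*exp(-4*z/3)


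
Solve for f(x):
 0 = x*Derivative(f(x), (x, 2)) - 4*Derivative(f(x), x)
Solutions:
 f(x) = C1 + C2*x^5


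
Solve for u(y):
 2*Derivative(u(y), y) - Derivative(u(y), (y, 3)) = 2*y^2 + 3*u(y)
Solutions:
 u(y) = C1*exp(6^(1/3)*y*(4*3^(1/3)/(sqrt(633) + 27)^(1/3) + 2^(1/3)*(sqrt(633) + 27)^(1/3))/12)*sin(2^(1/3)*3^(1/6)*y*(-2^(1/3)*3^(2/3)*(sqrt(633) + 27)^(1/3)/12 + (sqrt(633) + 27)^(-1/3))) + C2*exp(6^(1/3)*y*(4*3^(1/3)/(sqrt(633) + 27)^(1/3) + 2^(1/3)*(sqrt(633) + 27)^(1/3))/12)*cos(2^(1/3)*3^(1/6)*y*(-2^(1/3)*3^(2/3)*(sqrt(633) + 27)^(1/3)/12 + (sqrt(633) + 27)^(-1/3))) + C3*exp(-6^(1/3)*y*(4*3^(1/3)/(sqrt(633) + 27)^(1/3) + 2^(1/3)*(sqrt(633) + 27)^(1/3))/6) - 2*y^2/3 - 8*y/9 - 16/27


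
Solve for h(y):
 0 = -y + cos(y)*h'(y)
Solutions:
 h(y) = C1 + Integral(y/cos(y), y)


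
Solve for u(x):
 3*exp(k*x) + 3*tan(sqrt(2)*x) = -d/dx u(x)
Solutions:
 u(x) = C1 - 3*Piecewise((exp(k*x)/k, Ne(k, 0)), (x, True)) + 3*sqrt(2)*log(cos(sqrt(2)*x))/2


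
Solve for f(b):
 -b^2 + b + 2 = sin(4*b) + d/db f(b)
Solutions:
 f(b) = C1 - b^3/3 + b^2/2 + 2*b + cos(4*b)/4


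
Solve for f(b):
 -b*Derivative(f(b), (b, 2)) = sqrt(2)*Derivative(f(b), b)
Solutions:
 f(b) = C1 + C2*b^(1 - sqrt(2))


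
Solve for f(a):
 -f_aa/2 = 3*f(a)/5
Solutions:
 f(a) = C1*sin(sqrt(30)*a/5) + C2*cos(sqrt(30)*a/5)


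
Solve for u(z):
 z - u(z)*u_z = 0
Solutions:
 u(z) = -sqrt(C1 + z^2)
 u(z) = sqrt(C1 + z^2)


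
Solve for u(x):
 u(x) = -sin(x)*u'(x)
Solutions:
 u(x) = C1*sqrt(cos(x) + 1)/sqrt(cos(x) - 1)


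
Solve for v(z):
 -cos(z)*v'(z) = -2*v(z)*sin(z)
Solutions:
 v(z) = C1/cos(z)^2


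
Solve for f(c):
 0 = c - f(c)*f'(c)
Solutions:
 f(c) = -sqrt(C1 + c^2)
 f(c) = sqrt(C1 + c^2)


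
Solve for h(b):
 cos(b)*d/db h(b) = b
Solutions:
 h(b) = C1 + Integral(b/cos(b), b)


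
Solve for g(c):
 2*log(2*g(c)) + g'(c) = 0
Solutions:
 Integral(1/(log(_y) + log(2)), (_y, g(c)))/2 = C1 - c


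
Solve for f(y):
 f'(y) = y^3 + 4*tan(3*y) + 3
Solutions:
 f(y) = C1 + y^4/4 + 3*y - 4*log(cos(3*y))/3


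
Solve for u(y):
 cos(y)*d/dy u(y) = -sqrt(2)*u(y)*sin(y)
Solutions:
 u(y) = C1*cos(y)^(sqrt(2))


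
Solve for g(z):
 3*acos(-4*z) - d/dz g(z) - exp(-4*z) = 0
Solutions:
 g(z) = C1 + 3*z*acos(-4*z) + 3*sqrt(1 - 16*z^2)/4 + exp(-4*z)/4


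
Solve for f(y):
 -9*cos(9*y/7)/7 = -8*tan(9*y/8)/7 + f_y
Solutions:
 f(y) = C1 - 64*log(cos(9*y/8))/63 - sin(9*y/7)


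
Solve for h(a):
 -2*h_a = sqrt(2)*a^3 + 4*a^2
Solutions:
 h(a) = C1 - sqrt(2)*a^4/8 - 2*a^3/3


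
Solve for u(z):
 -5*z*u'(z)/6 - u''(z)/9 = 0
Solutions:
 u(z) = C1 + C2*erf(sqrt(15)*z/2)


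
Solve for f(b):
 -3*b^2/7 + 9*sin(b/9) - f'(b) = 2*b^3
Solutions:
 f(b) = C1 - b^4/2 - b^3/7 - 81*cos(b/9)


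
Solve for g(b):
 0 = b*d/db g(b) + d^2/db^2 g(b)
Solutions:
 g(b) = C1 + C2*erf(sqrt(2)*b/2)


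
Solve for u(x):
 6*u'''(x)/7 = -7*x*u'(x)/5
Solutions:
 u(x) = C1 + Integral(C2*airyai(-210^(2/3)*x/30) + C3*airybi(-210^(2/3)*x/30), x)


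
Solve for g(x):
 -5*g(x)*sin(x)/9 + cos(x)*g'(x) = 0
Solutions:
 g(x) = C1/cos(x)^(5/9)


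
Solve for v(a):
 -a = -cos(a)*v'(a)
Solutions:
 v(a) = C1 + Integral(a/cos(a), a)


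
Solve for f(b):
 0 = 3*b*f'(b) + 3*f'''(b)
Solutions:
 f(b) = C1 + Integral(C2*airyai(-b) + C3*airybi(-b), b)


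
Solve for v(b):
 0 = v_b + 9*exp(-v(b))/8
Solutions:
 v(b) = log(C1 - 9*b/8)


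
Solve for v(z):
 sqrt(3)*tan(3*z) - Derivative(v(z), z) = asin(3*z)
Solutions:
 v(z) = C1 - z*asin(3*z) - sqrt(1 - 9*z^2)/3 - sqrt(3)*log(cos(3*z))/3


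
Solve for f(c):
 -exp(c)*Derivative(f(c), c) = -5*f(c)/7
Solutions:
 f(c) = C1*exp(-5*exp(-c)/7)


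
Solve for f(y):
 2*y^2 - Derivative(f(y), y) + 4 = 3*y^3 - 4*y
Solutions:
 f(y) = C1 - 3*y^4/4 + 2*y^3/3 + 2*y^2 + 4*y


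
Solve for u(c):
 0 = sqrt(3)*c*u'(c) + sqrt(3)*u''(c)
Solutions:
 u(c) = C1 + C2*erf(sqrt(2)*c/2)


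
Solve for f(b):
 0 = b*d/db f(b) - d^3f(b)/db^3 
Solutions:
 f(b) = C1 + Integral(C2*airyai(b) + C3*airybi(b), b)


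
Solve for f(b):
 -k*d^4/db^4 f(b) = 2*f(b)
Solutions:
 f(b) = C1*exp(-2^(1/4)*b*(-1/k)^(1/4)) + C2*exp(2^(1/4)*b*(-1/k)^(1/4)) + C3*exp(-2^(1/4)*I*b*(-1/k)^(1/4)) + C4*exp(2^(1/4)*I*b*(-1/k)^(1/4))


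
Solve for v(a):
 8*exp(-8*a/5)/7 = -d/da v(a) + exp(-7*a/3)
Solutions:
 v(a) = C1 - 3*exp(-7*a/3)/7 + 5*exp(-8*a/5)/7


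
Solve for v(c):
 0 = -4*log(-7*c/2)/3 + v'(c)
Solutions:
 v(c) = C1 + 4*c*log(-c)/3 + 4*c*(-1 - log(2) + log(7))/3


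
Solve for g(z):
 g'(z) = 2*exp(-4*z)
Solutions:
 g(z) = C1 - exp(-4*z)/2


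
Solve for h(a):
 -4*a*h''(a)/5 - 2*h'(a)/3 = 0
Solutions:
 h(a) = C1 + C2*a^(1/6)


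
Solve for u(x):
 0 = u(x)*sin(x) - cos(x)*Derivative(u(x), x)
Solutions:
 u(x) = C1/cos(x)


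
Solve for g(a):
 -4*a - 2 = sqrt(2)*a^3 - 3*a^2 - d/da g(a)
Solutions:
 g(a) = C1 + sqrt(2)*a^4/4 - a^3 + 2*a^2 + 2*a


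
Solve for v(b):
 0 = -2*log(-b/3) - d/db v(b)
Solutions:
 v(b) = C1 - 2*b*log(-b) + 2*b*(1 + log(3))


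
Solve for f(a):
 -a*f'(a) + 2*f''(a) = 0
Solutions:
 f(a) = C1 + C2*erfi(a/2)


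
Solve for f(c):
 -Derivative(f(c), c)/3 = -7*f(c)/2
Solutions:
 f(c) = C1*exp(21*c/2)


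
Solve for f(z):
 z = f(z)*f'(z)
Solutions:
 f(z) = -sqrt(C1 + z^2)
 f(z) = sqrt(C1 + z^2)


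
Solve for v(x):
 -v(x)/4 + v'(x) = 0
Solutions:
 v(x) = C1*exp(x/4)


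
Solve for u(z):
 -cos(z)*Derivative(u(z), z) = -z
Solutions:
 u(z) = C1 + Integral(z/cos(z), z)


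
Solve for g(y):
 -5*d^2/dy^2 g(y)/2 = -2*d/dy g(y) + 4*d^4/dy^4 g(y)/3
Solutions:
 g(y) = C1 + C2*exp(2^(1/3)*y*(-(24 + sqrt(826))^(1/3) + 5*2^(1/3)/(24 + sqrt(826))^(1/3))/8)*sin(2^(1/3)*sqrt(3)*y*(5*2^(1/3)/(24 + sqrt(826))^(1/3) + (24 + sqrt(826))^(1/3))/8) + C3*exp(2^(1/3)*y*(-(24 + sqrt(826))^(1/3) + 5*2^(1/3)/(24 + sqrt(826))^(1/3))/8)*cos(2^(1/3)*sqrt(3)*y*(5*2^(1/3)/(24 + sqrt(826))^(1/3) + (24 + sqrt(826))^(1/3))/8) + C4*exp(-2^(1/3)*y*(-(24 + sqrt(826))^(1/3) + 5*2^(1/3)/(24 + sqrt(826))^(1/3))/4)


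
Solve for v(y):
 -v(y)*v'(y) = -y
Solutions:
 v(y) = -sqrt(C1 + y^2)
 v(y) = sqrt(C1 + y^2)


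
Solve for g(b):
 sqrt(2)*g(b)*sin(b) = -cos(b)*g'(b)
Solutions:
 g(b) = C1*cos(b)^(sqrt(2))


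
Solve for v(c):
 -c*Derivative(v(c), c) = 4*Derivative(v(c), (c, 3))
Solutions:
 v(c) = C1 + Integral(C2*airyai(-2^(1/3)*c/2) + C3*airybi(-2^(1/3)*c/2), c)


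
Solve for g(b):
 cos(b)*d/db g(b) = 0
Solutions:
 g(b) = C1


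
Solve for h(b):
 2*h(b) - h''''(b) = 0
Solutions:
 h(b) = C1*exp(-2^(1/4)*b) + C2*exp(2^(1/4)*b) + C3*sin(2^(1/4)*b) + C4*cos(2^(1/4)*b)


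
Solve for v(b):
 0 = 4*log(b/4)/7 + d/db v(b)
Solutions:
 v(b) = C1 - 4*b*log(b)/7 + 4*b/7 + 8*b*log(2)/7


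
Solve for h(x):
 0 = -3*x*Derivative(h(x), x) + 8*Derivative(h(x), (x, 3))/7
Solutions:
 h(x) = C1 + Integral(C2*airyai(21^(1/3)*x/2) + C3*airybi(21^(1/3)*x/2), x)


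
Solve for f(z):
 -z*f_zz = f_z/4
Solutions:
 f(z) = C1 + C2*z^(3/4)


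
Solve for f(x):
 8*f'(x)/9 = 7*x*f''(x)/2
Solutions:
 f(x) = C1 + C2*x^(79/63)


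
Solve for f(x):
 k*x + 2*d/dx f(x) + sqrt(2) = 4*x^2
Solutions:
 f(x) = C1 - k*x^2/4 + 2*x^3/3 - sqrt(2)*x/2


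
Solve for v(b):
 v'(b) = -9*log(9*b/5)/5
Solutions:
 v(b) = C1 - 9*b*log(b)/5 - 18*b*log(3)/5 + 9*b/5 + 9*b*log(5)/5


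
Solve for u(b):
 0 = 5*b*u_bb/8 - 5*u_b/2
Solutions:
 u(b) = C1 + C2*b^5


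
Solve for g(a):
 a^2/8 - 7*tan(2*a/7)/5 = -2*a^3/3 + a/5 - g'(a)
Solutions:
 g(a) = C1 - a^4/6 - a^3/24 + a^2/10 - 49*log(cos(2*a/7))/10


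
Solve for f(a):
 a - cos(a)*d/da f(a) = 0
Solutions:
 f(a) = C1 + Integral(a/cos(a), a)


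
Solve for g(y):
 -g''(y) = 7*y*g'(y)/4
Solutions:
 g(y) = C1 + C2*erf(sqrt(14)*y/4)


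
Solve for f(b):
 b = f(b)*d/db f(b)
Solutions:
 f(b) = -sqrt(C1 + b^2)
 f(b) = sqrt(C1 + b^2)


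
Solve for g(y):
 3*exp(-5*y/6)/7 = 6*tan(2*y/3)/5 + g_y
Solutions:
 g(y) = C1 - 9*log(tan(2*y/3)^2 + 1)/10 - 18*exp(-5*y/6)/35


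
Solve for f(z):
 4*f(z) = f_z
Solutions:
 f(z) = C1*exp(4*z)


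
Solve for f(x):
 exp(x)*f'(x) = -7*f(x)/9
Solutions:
 f(x) = C1*exp(7*exp(-x)/9)


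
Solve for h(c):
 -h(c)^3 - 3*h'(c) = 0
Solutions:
 h(c) = -sqrt(6)*sqrt(-1/(C1 - c))/2
 h(c) = sqrt(6)*sqrt(-1/(C1 - c))/2


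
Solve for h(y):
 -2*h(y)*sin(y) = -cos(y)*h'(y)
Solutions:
 h(y) = C1/cos(y)^2


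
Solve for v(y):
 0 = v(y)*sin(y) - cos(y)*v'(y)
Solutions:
 v(y) = C1/cos(y)


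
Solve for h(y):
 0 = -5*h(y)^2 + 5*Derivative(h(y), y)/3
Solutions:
 h(y) = -1/(C1 + 3*y)


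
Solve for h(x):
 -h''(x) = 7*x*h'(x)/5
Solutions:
 h(x) = C1 + C2*erf(sqrt(70)*x/10)


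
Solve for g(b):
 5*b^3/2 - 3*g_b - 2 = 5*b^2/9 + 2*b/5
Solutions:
 g(b) = C1 + 5*b^4/24 - 5*b^3/81 - b^2/15 - 2*b/3


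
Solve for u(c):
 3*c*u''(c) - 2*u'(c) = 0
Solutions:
 u(c) = C1 + C2*c^(5/3)


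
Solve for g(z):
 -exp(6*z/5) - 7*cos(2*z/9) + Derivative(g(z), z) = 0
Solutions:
 g(z) = C1 + 5*exp(6*z/5)/6 + 63*sin(2*z/9)/2


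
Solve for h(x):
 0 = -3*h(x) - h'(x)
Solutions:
 h(x) = C1*exp(-3*x)


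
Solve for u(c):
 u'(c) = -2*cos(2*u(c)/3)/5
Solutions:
 2*c/5 - 3*log(sin(2*u(c)/3) - 1)/4 + 3*log(sin(2*u(c)/3) + 1)/4 = C1


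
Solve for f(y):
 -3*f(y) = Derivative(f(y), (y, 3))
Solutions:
 f(y) = C3*exp(-3^(1/3)*y) + (C1*sin(3^(5/6)*y/2) + C2*cos(3^(5/6)*y/2))*exp(3^(1/3)*y/2)


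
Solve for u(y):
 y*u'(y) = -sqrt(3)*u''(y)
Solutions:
 u(y) = C1 + C2*erf(sqrt(2)*3^(3/4)*y/6)


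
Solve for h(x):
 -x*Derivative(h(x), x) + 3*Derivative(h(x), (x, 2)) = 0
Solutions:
 h(x) = C1 + C2*erfi(sqrt(6)*x/6)


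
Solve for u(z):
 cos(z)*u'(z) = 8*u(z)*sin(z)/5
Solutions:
 u(z) = C1/cos(z)^(8/5)


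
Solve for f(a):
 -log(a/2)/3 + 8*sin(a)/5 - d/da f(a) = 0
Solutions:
 f(a) = C1 - a*log(a)/3 + a*log(2)/3 + a/3 - 8*cos(a)/5


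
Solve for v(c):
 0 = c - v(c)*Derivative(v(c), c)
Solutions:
 v(c) = -sqrt(C1 + c^2)
 v(c) = sqrt(C1 + c^2)


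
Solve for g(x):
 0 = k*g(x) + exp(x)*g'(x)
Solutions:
 g(x) = C1*exp(k*exp(-x))


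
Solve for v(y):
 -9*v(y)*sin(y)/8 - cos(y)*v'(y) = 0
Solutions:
 v(y) = C1*cos(y)^(9/8)


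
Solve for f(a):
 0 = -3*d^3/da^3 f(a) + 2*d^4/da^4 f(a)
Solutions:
 f(a) = C1 + C2*a + C3*a^2 + C4*exp(3*a/2)


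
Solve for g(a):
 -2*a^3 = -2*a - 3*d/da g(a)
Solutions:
 g(a) = C1 + a^4/6 - a^2/3


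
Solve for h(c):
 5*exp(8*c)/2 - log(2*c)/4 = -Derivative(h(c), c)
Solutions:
 h(c) = C1 + c*log(c)/4 + c*(-1 + log(2))/4 - 5*exp(8*c)/16


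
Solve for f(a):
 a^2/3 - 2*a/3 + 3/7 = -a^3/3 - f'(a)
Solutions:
 f(a) = C1 - a^4/12 - a^3/9 + a^2/3 - 3*a/7


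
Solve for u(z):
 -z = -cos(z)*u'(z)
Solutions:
 u(z) = C1 + Integral(z/cos(z), z)


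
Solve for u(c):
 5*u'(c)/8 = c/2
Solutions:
 u(c) = C1 + 2*c^2/5


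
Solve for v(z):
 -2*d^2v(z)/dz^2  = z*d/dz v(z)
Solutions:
 v(z) = C1 + C2*erf(z/2)


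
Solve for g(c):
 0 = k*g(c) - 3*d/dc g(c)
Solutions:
 g(c) = C1*exp(c*k/3)


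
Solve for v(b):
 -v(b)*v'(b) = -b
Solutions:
 v(b) = -sqrt(C1 + b^2)
 v(b) = sqrt(C1 + b^2)


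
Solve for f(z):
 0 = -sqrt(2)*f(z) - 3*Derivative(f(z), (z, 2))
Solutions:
 f(z) = C1*sin(2^(1/4)*sqrt(3)*z/3) + C2*cos(2^(1/4)*sqrt(3)*z/3)


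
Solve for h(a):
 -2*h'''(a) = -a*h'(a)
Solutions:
 h(a) = C1 + Integral(C2*airyai(2^(2/3)*a/2) + C3*airybi(2^(2/3)*a/2), a)


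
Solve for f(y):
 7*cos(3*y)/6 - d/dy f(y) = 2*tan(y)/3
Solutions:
 f(y) = C1 + 2*log(cos(y))/3 + 7*sin(3*y)/18


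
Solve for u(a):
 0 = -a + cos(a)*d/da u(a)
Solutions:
 u(a) = C1 + Integral(a/cos(a), a)


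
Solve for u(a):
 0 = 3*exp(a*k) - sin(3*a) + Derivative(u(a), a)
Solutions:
 u(a) = C1 - cos(3*a)/3 - 3*exp(a*k)/k


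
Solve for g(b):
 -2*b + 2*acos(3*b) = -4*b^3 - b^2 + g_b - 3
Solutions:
 g(b) = C1 + b^4 + b^3/3 - b^2 + 2*b*acos(3*b) + 3*b - 2*sqrt(1 - 9*b^2)/3


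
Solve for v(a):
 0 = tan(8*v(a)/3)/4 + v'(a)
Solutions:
 v(a) = -3*asin(C1*exp(-2*a/3))/8 + 3*pi/8
 v(a) = 3*asin(C1*exp(-2*a/3))/8


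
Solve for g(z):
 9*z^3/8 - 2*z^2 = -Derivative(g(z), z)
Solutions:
 g(z) = C1 - 9*z^4/32 + 2*z^3/3


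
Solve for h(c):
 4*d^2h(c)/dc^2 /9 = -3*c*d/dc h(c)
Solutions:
 h(c) = C1 + C2*erf(3*sqrt(6)*c/4)


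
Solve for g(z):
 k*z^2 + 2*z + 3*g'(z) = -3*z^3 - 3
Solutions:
 g(z) = C1 - k*z^3/9 - z^4/4 - z^2/3 - z


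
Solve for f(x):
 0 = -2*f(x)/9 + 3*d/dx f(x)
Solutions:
 f(x) = C1*exp(2*x/27)


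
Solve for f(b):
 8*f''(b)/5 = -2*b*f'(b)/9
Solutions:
 f(b) = C1 + C2*erf(sqrt(10)*b/12)


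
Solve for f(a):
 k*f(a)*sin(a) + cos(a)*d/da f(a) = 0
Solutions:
 f(a) = C1*exp(k*log(cos(a)))


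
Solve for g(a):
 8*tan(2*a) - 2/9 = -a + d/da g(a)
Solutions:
 g(a) = C1 + a^2/2 - 2*a/9 - 4*log(cos(2*a))


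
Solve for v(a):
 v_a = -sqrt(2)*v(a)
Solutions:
 v(a) = C1*exp(-sqrt(2)*a)


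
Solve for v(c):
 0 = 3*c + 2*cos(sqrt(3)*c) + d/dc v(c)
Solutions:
 v(c) = C1 - 3*c^2/2 - 2*sqrt(3)*sin(sqrt(3)*c)/3


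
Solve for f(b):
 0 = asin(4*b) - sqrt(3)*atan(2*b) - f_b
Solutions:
 f(b) = C1 + b*asin(4*b) + sqrt(1 - 16*b^2)/4 - sqrt(3)*(b*atan(2*b) - log(4*b^2 + 1)/4)


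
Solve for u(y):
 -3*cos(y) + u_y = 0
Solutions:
 u(y) = C1 + 3*sin(y)


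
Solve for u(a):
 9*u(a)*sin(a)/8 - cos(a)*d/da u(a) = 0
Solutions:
 u(a) = C1/cos(a)^(9/8)


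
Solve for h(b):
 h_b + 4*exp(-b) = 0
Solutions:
 h(b) = C1 + 4*exp(-b)


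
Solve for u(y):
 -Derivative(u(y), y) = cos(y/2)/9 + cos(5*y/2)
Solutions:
 u(y) = C1 - 2*sin(y/2)/9 - 2*sin(5*y/2)/5


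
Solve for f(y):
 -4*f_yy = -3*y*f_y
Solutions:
 f(y) = C1 + C2*erfi(sqrt(6)*y/4)


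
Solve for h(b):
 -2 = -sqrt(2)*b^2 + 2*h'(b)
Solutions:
 h(b) = C1 + sqrt(2)*b^3/6 - b


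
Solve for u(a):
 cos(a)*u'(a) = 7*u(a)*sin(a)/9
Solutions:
 u(a) = C1/cos(a)^(7/9)


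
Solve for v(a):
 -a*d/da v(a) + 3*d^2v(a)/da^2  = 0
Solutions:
 v(a) = C1 + C2*erfi(sqrt(6)*a/6)


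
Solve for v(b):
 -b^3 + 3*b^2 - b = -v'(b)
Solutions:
 v(b) = C1 + b^4/4 - b^3 + b^2/2


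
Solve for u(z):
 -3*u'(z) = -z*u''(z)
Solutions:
 u(z) = C1 + C2*z^4


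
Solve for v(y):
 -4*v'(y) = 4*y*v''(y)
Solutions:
 v(y) = C1 + C2*log(y)


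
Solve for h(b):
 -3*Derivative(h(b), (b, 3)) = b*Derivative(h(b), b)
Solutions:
 h(b) = C1 + Integral(C2*airyai(-3^(2/3)*b/3) + C3*airybi(-3^(2/3)*b/3), b)


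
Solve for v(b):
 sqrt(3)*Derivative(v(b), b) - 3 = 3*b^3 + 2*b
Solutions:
 v(b) = C1 + sqrt(3)*b^4/4 + sqrt(3)*b^2/3 + sqrt(3)*b


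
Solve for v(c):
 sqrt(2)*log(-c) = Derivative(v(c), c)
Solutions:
 v(c) = C1 + sqrt(2)*c*log(-c) - sqrt(2)*c


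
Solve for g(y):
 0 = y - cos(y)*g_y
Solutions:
 g(y) = C1 + Integral(y/cos(y), y)


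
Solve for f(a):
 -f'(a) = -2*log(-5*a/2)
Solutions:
 f(a) = C1 + 2*a*log(-a) + 2*a*(-1 - log(2) + log(5))


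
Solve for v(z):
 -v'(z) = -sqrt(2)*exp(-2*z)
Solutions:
 v(z) = C1 - sqrt(2)*exp(-2*z)/2


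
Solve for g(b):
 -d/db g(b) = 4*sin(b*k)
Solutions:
 g(b) = C1 + 4*cos(b*k)/k


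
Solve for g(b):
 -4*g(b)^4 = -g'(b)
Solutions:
 g(b) = (-1/(C1 + 12*b))^(1/3)
 g(b) = (-1/(C1 + 4*b))^(1/3)*(-3^(2/3) - 3*3^(1/6)*I)/6
 g(b) = (-1/(C1 + 4*b))^(1/3)*(-3^(2/3) + 3*3^(1/6)*I)/6


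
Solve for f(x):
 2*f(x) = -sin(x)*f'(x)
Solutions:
 f(x) = C1*(cos(x) + 1)/(cos(x) - 1)


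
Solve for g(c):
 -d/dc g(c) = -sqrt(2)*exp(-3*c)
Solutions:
 g(c) = C1 - sqrt(2)*exp(-3*c)/3


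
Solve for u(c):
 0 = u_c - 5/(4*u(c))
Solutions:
 u(c) = -sqrt(C1 + 10*c)/2
 u(c) = sqrt(C1 + 10*c)/2


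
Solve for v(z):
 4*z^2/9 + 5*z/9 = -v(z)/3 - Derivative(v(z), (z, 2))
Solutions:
 v(z) = C1*sin(sqrt(3)*z/3) + C2*cos(sqrt(3)*z/3) - 4*z^2/3 - 5*z/3 + 8


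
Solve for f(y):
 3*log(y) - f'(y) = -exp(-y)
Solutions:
 f(y) = C1 + 3*y*log(y) - 3*y - exp(-y)


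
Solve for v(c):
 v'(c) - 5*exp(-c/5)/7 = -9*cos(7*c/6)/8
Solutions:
 v(c) = C1 - 27*sin(7*c/6)/28 - 25*exp(-c/5)/7


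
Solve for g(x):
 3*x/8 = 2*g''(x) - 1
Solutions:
 g(x) = C1 + C2*x + x^3/32 + x^2/4


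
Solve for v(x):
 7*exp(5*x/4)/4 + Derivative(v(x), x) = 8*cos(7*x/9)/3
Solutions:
 v(x) = C1 - 7*exp(5*x/4)/5 + 24*sin(7*x/9)/7


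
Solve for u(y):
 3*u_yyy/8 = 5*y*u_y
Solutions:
 u(y) = C1 + Integral(C2*airyai(2*3^(2/3)*5^(1/3)*y/3) + C3*airybi(2*3^(2/3)*5^(1/3)*y/3), y)


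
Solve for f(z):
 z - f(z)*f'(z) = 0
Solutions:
 f(z) = -sqrt(C1 + z^2)
 f(z) = sqrt(C1 + z^2)


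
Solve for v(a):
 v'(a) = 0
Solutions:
 v(a) = C1


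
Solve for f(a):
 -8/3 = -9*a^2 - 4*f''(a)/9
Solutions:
 f(a) = C1 + C2*a - 27*a^4/16 + 3*a^2


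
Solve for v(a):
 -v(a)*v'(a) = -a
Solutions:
 v(a) = -sqrt(C1 + a^2)
 v(a) = sqrt(C1 + a^2)


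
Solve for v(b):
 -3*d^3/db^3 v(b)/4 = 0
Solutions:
 v(b) = C1 + C2*b + C3*b^2


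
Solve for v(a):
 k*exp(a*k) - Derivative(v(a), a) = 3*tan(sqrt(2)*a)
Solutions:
 v(a) = C1 + k*Piecewise((exp(a*k)/k, Ne(k, 0)), (a, True)) + 3*sqrt(2)*log(cos(sqrt(2)*a))/2


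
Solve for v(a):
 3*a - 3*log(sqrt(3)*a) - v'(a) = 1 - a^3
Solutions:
 v(a) = C1 + a^4/4 + 3*a^2/2 - 3*a*log(a) - 3*a*log(3)/2 + 2*a


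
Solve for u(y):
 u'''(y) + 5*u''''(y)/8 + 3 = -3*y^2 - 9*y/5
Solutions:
 u(y) = C1 + C2*y + C3*y^2 + C4*exp(-8*y/5) - y^5/20 + 13*y^4/160 - 45*y^3/64


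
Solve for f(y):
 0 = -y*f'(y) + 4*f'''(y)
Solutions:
 f(y) = C1 + Integral(C2*airyai(2^(1/3)*y/2) + C3*airybi(2^(1/3)*y/2), y)


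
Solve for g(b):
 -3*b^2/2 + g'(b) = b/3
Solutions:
 g(b) = C1 + b^3/2 + b^2/6


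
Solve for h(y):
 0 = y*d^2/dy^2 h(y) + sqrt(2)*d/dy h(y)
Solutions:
 h(y) = C1 + C2*y^(1 - sqrt(2))


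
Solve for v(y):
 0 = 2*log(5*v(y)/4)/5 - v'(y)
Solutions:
 5*Integral(1/(-log(_y) - log(5) + 2*log(2)), (_y, v(y)))/2 = C1 - y


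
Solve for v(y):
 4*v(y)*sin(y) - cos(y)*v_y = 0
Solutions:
 v(y) = C1/cos(y)^4


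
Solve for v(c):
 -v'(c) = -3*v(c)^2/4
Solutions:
 v(c) = -4/(C1 + 3*c)
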